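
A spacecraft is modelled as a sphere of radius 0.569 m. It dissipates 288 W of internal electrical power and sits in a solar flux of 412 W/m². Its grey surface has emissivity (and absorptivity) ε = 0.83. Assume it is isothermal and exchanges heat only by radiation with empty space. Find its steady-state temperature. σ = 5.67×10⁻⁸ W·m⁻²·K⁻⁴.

T ≈ 240 K

At steady state, absorbed solar power + internal power = radiated power.
Absorbed: α·S·A_cross = 0.83·412·1.017 = 347.8 W (cross-section πr²).
Total input = 347.8 + 288 = 635.8 W.
Radiated: εσ·A_surf·T⁴ with A_surf = 4πr² = 4.069 m².
T⁴ = 635.8/(0.83·5.67×10⁻⁸·4.069) = 3.321×10⁹ K⁴.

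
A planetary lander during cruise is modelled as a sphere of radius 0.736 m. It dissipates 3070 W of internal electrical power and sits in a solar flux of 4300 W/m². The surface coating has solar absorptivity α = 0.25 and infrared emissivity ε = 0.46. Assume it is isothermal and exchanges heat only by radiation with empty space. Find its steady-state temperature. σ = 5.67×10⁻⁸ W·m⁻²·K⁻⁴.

T ≈ 408 K

At steady state, absorbed solar power + internal power = radiated power.
Absorbed: α·S·A_cross = 0.25·4300·1.702 = 1829 W (cross-section πr²).
Total input = 1829 + 3070 = 4899 W.
Radiated: εσ·A_surf·T⁴ with A_surf = 4πr² = 6.807 m².
T⁴ = 4899/(0.46·5.67×10⁻⁸·6.807) = 2.760×10¹⁰ K⁴.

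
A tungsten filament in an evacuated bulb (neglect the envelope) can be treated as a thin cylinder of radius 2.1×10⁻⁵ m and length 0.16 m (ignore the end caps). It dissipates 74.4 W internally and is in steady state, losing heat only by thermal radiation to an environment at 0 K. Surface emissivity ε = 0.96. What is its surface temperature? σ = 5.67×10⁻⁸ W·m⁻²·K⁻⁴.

Steady state: internal power = radiated power, P = εσA T⁴.
Radiating area A = 2πrL = 2.111×10⁻⁵ m².
T⁴ = P/(εσA) = 74.4/(0.96·5.67×10⁻⁸·2.111×10⁻⁵) = 6.474×10¹³ K⁴.
T = (6.474×10¹³)^(1/4).

T ≈ 2840 K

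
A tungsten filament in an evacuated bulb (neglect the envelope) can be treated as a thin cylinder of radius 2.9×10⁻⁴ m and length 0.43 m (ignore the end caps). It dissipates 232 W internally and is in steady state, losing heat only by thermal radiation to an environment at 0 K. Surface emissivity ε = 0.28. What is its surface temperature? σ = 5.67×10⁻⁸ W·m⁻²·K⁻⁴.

Steady state: internal power = radiated power, P = εσA T⁴.
Radiating area A = 2πrL = 7.835×10⁻⁴ m².
T⁴ = P/(εσA) = 232/(0.28·5.67×10⁻⁸·7.835×10⁻⁴) = 1.865×10¹³ K⁴.
T = (1.865×10¹³)^(1/4).

T ≈ 2080 K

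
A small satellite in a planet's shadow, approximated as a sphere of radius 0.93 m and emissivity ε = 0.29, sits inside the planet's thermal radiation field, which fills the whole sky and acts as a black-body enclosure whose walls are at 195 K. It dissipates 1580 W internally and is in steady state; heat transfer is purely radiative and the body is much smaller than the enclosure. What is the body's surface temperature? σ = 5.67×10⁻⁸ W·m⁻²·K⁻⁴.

For a small grey body in a large enclosure, net radiated power = εσA(T⁴ − T_w⁴).
Steady state: P = εσA(T⁴ − T_w⁴) with A = 4πr² = 10.87 m².
T⁴ = P/(εσA) + T_w⁴ = 1580/(0.29·5.67×10⁻⁸·10.87) + (195)⁴
    = 8.841×10⁹ + 1.446×10⁹ = 1.029×10¹⁰ K⁴.

T ≈ 318 K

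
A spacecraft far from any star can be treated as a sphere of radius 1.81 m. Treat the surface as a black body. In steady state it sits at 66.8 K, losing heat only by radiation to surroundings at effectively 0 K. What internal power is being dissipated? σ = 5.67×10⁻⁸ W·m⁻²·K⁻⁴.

Steady state: P = εσA T⁴.
A = 4πr² = 41.17 m²; T⁴ = (66.8)⁴ = 1.991×10⁷ K⁴.
P = 1.0 × 5.67×10⁻⁸ × 41.17 × 1.991×10⁷.

P ≈ 46.5 W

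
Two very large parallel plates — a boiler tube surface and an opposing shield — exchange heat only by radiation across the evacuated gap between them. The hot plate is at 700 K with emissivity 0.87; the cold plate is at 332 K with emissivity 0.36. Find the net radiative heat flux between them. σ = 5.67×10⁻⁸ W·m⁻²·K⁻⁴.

q ≈ 4420 W/m²

For two infinite grey parallel plates, q = σ(T₁⁴ − T₂⁴)/(1/ε₁ + 1/ε₂ − 1).
T₁⁴ − T₂⁴ = 2.401×10¹¹ − 1.215×10¹⁰ = 2.280×10¹¹ K⁴.
1/ε₁ + 1/ε₂ − 1 = 1.149 + 2.778 − 1 = 2.927.
q = 5.67×10⁻⁸ × 2.280×10¹¹ / 2.927.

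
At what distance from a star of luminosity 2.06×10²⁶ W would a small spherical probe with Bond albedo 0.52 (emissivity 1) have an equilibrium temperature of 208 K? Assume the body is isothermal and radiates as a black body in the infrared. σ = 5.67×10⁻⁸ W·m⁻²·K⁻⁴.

d ≈ 1.36×10¹¹ m

For an isothermal black-emitting sphere, (1−a)S·πr² = σ·4πr²·T⁴ ⇒ S = 4σT⁴/(1−a).
S = 4·5.67×10⁻⁸·(208)⁴/0.480 = 884.4 W/m².
Flux falls as S = L/(4πd²), so d = √(L/(4πS)) = √(2.06×10²⁶/(4π·884.4)).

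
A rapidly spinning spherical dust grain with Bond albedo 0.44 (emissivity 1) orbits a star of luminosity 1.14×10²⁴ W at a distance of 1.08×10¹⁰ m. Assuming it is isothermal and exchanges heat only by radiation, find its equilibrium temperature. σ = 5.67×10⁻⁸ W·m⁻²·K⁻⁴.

T ≈ 209 K

First find the stellar flux at distance d: S = L/(4πd²) = 1.14×10²⁴/(4π·(1.08×10¹⁰)²) = 777.8 W/m².
For an isothermal sphere, absorbed (1−a)S·πr² = emitted σ·4πr²·T⁴, so T⁴ = (1−a)S/(4σ).
T⁴ = 0.560·777.8/(4·5.67×10⁻⁸) = 1.920×10⁹ K⁴.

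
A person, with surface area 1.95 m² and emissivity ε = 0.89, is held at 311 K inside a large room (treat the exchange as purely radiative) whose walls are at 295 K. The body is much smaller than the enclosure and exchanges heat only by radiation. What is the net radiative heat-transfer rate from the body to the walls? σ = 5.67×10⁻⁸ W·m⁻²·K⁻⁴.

P_net ≈ 175 W

For a small grey body in a large enclosure: P_net = εσA(T_body⁴ − T_wall⁴).
A = 1.95 m²; T_body⁴ − T_wall⁴ = 9.355×10⁹ − 7.573×10⁹ = 1.782×10⁹ K⁴.
|P_net| = 0.89·5.67×10⁻⁸·1.950·1.782×10⁹.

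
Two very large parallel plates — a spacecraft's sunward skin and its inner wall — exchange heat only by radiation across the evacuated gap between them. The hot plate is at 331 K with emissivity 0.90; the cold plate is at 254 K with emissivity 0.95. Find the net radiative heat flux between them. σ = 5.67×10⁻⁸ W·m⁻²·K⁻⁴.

q ≈ 382 W/m²

For two infinite grey parallel plates, q = σ(T₁⁴ − T₂⁴)/(1/ε₁ + 1/ε₂ − 1).
T₁⁴ − T₂⁴ = 1.200×10¹⁰ − 4.162×10⁹ = 7.841×10⁹ K⁴.
1/ε₁ + 1/ε₂ − 1 = 1.111 + 1.053 − 1 = 1.164.
q = 5.67×10⁻⁸ × 7.841×10⁹ / 1.164.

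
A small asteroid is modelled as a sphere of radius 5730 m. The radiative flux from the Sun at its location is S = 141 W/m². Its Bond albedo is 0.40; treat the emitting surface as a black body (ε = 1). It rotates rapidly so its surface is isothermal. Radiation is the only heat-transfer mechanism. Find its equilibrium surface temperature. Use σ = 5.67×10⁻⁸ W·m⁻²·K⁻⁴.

T ≈ 139 K

At equilibrium, absorbed power = emitted power.
Absorbing cross-section = πr² = 1.031×10⁸ m²; emitting surface = 4πr² = 4.126×10⁸ m² (ratio 4).
(1−a)S·A_cross = εσ·A_surf·T⁴  ⇒  T⁴ = (1−a)S/(4σ).
T⁴ = 0.600·141/(4·5.67×10⁻⁸) = 3.730×10⁸ K⁴.
T = (3.730×10⁸)^(1/4).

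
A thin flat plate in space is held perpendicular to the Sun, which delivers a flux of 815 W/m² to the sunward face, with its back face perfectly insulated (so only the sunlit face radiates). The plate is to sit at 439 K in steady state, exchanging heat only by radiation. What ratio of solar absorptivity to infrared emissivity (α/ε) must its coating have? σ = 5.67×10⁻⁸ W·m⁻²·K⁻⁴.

α/ε ≈ 2.58

Balance: αS·A = εσ·1A·T⁴ ⇒ α/ε = σT⁴/S.
α/ε = 5.67×10⁻⁸·(439)⁴/815 = 5.67×10⁻⁸·3.714×10¹⁰/815.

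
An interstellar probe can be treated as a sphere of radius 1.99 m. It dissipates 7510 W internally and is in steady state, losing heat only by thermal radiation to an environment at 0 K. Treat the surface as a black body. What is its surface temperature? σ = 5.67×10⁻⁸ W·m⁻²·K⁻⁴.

T ≈ 227 K

Steady state: internal power = radiated power, P = εσA T⁴.
Radiating area A = 4πr² = 49.76 m².
T⁴ = P/(εσA) = 7510/(1.0·5.67×10⁻⁸·49.76) = 2.662×10⁹ K⁴.
T = (2.662×10⁹)^(1/4).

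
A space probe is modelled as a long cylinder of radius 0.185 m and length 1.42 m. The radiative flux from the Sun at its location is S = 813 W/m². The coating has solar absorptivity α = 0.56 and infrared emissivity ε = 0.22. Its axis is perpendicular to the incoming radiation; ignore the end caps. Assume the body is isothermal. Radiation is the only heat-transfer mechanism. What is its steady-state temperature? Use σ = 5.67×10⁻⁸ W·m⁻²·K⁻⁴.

T ≈ 328 K

At equilibrium, absorbed power = emitted power.
Absorbing cross-section = 2rL = 0.5254 m²; emitting surface = 2πrL = 1.651 m² (ratio π).
αS·A_cross = εσ·A_surf·T⁴  ⇒  T⁴ = αS/(ε·πσ).
T⁴ = 0.560·813/(0.22·π·5.67×10⁻⁸) = 1.162×10¹⁰ K⁴.
T = (1.162×10¹⁰)^(1/4).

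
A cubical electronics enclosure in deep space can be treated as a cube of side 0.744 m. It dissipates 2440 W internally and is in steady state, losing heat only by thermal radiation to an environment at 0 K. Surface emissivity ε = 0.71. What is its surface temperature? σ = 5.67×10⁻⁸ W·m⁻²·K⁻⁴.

Steady state: internal power = radiated power, P = εσA T⁴.
Radiating area A = 6L² = 3.321 m².
T⁴ = P/(εσA) = 2440/(0.71·5.67×10⁻⁸·3.321) = 1.825×10¹⁰ K⁴.
T = (1.825×10¹⁰)^(1/4).

T ≈ 368 K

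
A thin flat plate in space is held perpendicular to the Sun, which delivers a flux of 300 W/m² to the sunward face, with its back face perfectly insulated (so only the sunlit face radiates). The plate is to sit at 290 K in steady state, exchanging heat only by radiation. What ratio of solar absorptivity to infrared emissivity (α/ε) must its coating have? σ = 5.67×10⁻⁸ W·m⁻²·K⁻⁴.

α/ε ≈ 1.34

Balance: αS·A = εσ·1A·T⁴ ⇒ α/ε = σT⁴/S.
α/ε = 5.67×10⁻⁸·(290)⁴/300 = 5.67×10⁻⁸·7.073×10⁹/300.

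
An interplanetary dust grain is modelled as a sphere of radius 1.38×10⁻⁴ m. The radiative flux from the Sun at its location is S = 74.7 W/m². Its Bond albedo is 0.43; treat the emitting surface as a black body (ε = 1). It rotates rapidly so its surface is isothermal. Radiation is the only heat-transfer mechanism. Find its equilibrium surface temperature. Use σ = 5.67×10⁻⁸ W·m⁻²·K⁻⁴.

T ≈ 117 K

At equilibrium, absorbed power = emitted power.
Absorbing cross-section = πr² = 5.983×10⁻⁸ m²; emitting surface = 4πr² = 2.393×10⁻⁷ m² (ratio 4).
(1−a)S·A_cross = εσ·A_surf·T⁴  ⇒  T⁴ = (1−a)S/(4σ).
T⁴ = 0.570·74.7/(4·5.67×10⁻⁸) = 1.877×10⁸ K⁴.
T = (1.877×10⁸)^(1/4).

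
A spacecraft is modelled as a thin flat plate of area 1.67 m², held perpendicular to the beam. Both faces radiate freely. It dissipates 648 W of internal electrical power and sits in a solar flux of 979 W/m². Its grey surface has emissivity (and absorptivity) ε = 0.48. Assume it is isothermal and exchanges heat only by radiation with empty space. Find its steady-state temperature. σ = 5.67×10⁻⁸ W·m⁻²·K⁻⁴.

T ≈ 354 K

At steady state, absorbed solar power + internal power = radiated power.
Absorbed: α·S·A_cross = 0.48·979·1.670 = 784.8 W (cross-section A).
Total input = 784.8 + 648 = 1433 W.
Radiated: εσ·A_surf·T⁴ with A_surf = 2A = 3.340 m².
T⁴ = 1433/(0.48·5.67×10⁻⁸·3.340) = 1.576×10¹⁰ K⁴.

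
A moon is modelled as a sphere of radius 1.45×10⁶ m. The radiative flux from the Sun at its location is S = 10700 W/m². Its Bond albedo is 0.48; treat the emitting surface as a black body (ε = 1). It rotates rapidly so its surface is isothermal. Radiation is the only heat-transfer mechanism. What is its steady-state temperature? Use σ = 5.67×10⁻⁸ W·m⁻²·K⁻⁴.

T ≈ 396 K

At equilibrium, absorbed power = emitted power.
Absorbing cross-section = πr² = 6.605×10¹² m²; emitting surface = 4πr² = 2.642×10¹³ m² (ratio 4).
(1−a)S·A_cross = εσ·A_surf·T⁴  ⇒  T⁴ = (1−a)S/(4σ).
T⁴ = 0.520·10700/(4·5.67×10⁻⁸) = 2.453×10¹⁰ K⁴.
T = (2.453×10¹⁰)^(1/4).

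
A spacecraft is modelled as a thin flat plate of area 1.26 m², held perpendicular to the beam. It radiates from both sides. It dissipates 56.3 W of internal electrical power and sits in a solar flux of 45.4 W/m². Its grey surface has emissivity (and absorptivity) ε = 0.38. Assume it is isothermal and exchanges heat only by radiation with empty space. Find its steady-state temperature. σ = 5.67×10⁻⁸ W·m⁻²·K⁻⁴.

T ≈ 195 K

At steady state, absorbed solar power + internal power = radiated power.
Absorbed: α·S·A_cross = 0.38·45.4·1.260 = 21.74 W (cross-section A).
Total input = 21.74 + 56.3 = 78.04 W.
Radiated: εσ·A_surf·T⁴ with A_surf = 2A = 2.520 m².
T⁴ = 78.04/(0.38·5.67×10⁻⁸·2.520) = 1.437×10⁹ K⁴.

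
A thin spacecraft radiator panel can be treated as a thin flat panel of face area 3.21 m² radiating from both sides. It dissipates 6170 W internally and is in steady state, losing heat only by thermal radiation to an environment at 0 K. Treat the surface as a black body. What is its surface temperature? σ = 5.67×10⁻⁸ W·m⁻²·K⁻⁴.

T ≈ 361 K

Steady state: internal power = radiated power, P = εσA T⁴.
Radiating area A = 2·3.21 = 6.420 m².
T⁴ = P/(εσA) = 6170/(1.0·5.67×10⁻⁸·6.420) = 1.695×10¹⁰ K⁴.
T = (1.695×10¹⁰)^(1/4).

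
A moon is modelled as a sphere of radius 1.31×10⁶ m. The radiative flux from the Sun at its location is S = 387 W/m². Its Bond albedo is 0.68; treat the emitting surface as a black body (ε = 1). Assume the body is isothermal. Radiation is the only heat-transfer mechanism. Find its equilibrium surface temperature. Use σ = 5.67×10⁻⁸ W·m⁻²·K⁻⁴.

T ≈ 153 K

At equilibrium, absorbed power = emitted power.
Absorbing cross-section = πr² = 5.391×10¹² m²; emitting surface = 4πr² = 2.157×10¹³ m² (ratio 4).
(1−a)S·A_cross = εσ·A_surf·T⁴  ⇒  T⁴ = (1−a)S/(4σ).
T⁴ = 0.320·387/(4·5.67×10⁻⁸) = 5.460×10⁸ K⁴.
T = (5.460×10⁸)^(1/4).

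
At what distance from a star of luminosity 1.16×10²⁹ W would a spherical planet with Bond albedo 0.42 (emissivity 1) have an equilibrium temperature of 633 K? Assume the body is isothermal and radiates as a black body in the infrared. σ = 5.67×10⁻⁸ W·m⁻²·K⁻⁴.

For an isothermal black-emitting sphere, (1−a)S·πr² = σ·4πr²·T⁴ ⇒ S = 4σT⁴/(1−a).
S = 4·5.67×10⁻⁸·(633)⁴/0.580 = 62780 W/m².
Flux falls as S = L/(4πd²), so d = √(L/(4πS)) = √(1.16×10²⁹/(4π·62780)).

d ≈ 3.83×10¹¹ m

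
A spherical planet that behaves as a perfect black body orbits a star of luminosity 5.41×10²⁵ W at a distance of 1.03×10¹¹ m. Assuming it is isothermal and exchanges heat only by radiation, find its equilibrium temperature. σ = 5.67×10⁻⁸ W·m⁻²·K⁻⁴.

First find the stellar flux at distance d: S = L/(4πd²) = 5.41×10²⁵/(4π·(1.03×10¹¹)²) = 405.8 W/m².
For an isothermal sphere, absorbed (1−a)S·πr² = emitted σ·4πr²·T⁴, so T⁴ = (1−a)S/(4σ).
T⁴ = 1.00·405.8/(4·5.67×10⁻⁸) = 1.789×10⁹ K⁴.

T ≈ 206 K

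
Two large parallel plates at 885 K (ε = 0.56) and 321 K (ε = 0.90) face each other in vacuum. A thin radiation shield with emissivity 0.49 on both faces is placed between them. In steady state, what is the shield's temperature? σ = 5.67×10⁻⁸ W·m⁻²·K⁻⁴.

T_s ≈ 722 K

In steady state the net flux on the hot side equals that on the cold side.
σ(T₁⁴−T_s⁴)/D₁ = σ(T_s⁴−T₂⁴)/D₂, with D₁ = 1/ε₁+1/ε_s−1 = 2.827, D₂ = 1/ε_s+1/ε₂−1 = 2.152.
Solve for T_s⁴: T_s⁴ = (D₂·T₁⁴ + D₁·T₂⁴)/(D₁+D₂) = 2.712×10¹¹ K⁴.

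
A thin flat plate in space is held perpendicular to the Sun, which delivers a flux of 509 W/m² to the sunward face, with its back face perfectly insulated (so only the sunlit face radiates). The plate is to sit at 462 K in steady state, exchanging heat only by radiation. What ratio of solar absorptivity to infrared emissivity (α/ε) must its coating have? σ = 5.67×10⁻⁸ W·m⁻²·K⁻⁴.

Balance: αS·A = εσ·1A·T⁴ ⇒ α/ε = σT⁴/S.
α/ε = 5.67×10⁻⁸·(462)⁴/509 = 5.67×10⁻⁸·4.556×10¹⁰/509.

α/ε ≈ 5.07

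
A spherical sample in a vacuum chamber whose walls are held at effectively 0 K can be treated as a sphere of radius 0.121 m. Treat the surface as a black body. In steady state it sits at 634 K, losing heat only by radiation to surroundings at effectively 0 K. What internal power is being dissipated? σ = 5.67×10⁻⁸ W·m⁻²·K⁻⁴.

Steady state: P = εσA T⁴.
A = 4πr² = 0.1840 m²; T⁴ = (634)⁴ = 1.616×10¹¹ K⁴.
P = 1.0 × 5.67×10⁻⁸ × 0.1840 × 1.616×10¹¹.

P ≈ 1690 W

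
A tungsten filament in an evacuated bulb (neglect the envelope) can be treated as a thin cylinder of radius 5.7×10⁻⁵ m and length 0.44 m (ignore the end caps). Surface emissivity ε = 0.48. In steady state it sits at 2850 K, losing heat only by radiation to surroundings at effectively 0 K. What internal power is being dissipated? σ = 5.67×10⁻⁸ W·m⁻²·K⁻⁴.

P ≈ 283 W

Steady state: P = εσA T⁴.
A = 2πrL = 1.576×10⁻⁴ m²; T⁴ = (2850)⁴ = 6.598×10¹³ K⁴.
P = 0.48 × 5.67×10⁻⁸ × 1.576×10⁻⁴ × 6.598×10¹³.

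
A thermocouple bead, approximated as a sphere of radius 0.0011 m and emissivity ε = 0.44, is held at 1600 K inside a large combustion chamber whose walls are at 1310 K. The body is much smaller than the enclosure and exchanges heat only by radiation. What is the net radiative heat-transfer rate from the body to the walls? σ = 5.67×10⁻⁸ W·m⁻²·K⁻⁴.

For a small grey body in a large enclosure: P_net = εσA(T_body⁴ − T_wall⁴).
A = 4πr² = 1.521×10⁻⁵ m²; T_body⁴ − T_wall⁴ = 6.554×10¹² − 2.945×10¹² = 3.609×10¹² K⁴.
|P_net| = 0.44·5.67×10⁻⁸·1.521×10⁻⁵·3.609×10¹².

P_net ≈ 1.37 W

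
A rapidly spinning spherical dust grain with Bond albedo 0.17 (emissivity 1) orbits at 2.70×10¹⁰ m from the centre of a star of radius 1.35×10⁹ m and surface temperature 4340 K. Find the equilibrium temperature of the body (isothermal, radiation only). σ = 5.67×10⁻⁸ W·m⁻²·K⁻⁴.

T ≈ 655 K

The star's surface emits σT_*⁴; at distance d the flux is S = σT_*⁴(R_*/d)².
S = 5.67×10⁻⁸·(4340)⁴·(1.35×10⁹/2.70×10¹⁰)² = 50290 W/m².
For an isothermal sphere T⁴ = (1−a)S/(4σ) = 1.840×10¹¹ K⁴.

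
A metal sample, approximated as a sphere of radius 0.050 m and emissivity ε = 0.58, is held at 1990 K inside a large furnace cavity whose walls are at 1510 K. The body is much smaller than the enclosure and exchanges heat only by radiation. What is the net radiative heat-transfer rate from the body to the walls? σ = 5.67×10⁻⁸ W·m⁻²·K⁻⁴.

For a small grey body in a large enclosure: P_net = εσA(T_body⁴ − T_wall⁴).
A = 4πr² = 0.03142 m²; T_body⁴ − T_wall⁴ = 1.568×10¹³ − 5.199×10¹² = 1.048×10¹³ K⁴.
|P_net| = 0.58·5.67×10⁻⁸·0.03142·1.048×10¹³.

P_net ≈ 10800 W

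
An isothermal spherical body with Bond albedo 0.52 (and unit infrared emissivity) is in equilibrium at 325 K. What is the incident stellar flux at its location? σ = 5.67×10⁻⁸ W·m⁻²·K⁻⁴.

S ≈ 5270 W/m²

(1−a)S·πr² = σ·4πr²·T⁴ ⇒ S = 4σT⁴/(1−a).
S = 4·5.67×10⁻⁸·1.116×10¹⁰/0.480.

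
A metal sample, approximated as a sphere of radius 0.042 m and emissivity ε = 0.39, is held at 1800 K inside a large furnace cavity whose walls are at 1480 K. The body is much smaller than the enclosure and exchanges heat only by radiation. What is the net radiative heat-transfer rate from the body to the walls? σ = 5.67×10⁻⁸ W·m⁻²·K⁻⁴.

P_net ≈ 2790 W

For a small grey body in a large enclosure: P_net = εσA(T_body⁴ − T_wall⁴).
A = 4πr² = 0.02217 m²; T_body⁴ − T_wall⁴ = 1.050×10¹³ − 4.798×10¹² = 5.700×10¹² K⁴.
|P_net| = 0.39·5.67×10⁻⁸·0.02217·5.700×10¹².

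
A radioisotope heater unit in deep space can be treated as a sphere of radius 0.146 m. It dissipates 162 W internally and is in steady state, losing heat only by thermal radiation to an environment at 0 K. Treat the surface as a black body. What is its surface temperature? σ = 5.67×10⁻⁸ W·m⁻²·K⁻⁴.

T ≈ 321 K

Steady state: internal power = radiated power, P = εσA T⁴.
Radiating area A = 4πr² = 0.2679 m².
T⁴ = P/(εσA) = 162/(1.0·5.67×10⁻⁸·0.2679) = 1.067×10¹⁰ K⁴.
T = (1.067×10¹⁰)^(1/4).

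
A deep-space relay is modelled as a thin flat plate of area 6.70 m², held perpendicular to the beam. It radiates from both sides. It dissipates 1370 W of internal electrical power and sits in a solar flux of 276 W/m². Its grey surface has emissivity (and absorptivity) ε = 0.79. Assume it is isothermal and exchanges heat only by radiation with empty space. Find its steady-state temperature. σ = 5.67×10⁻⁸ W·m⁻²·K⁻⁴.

T ≈ 262 K

At steady state, absorbed solar power + internal power = radiated power.
Absorbed: α·S·A_cross = 0.79·276·6.700 = 1461 W (cross-section A).
Total input = 1461 + 1370 = 2831 W.
Radiated: εσ·A_surf·T⁴ with A_surf = 2A = 13.40 m².
T⁴ = 2831/(0.79·5.67×10⁻⁸·13.40) = 4.716×10⁹ K⁴.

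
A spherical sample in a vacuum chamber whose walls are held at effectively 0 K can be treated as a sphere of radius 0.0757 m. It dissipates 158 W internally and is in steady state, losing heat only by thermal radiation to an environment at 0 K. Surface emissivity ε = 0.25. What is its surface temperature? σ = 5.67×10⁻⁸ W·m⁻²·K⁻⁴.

T ≈ 627 K

Steady state: internal power = radiated power, P = εσA T⁴.
Radiating area A = 4πr² = 0.07201 m².
T⁴ = P/(εσA) = 158/(0.25·5.67×10⁻⁸·0.07201) = 1.548×10¹¹ K⁴.
T = (1.548×10¹¹)^(1/4).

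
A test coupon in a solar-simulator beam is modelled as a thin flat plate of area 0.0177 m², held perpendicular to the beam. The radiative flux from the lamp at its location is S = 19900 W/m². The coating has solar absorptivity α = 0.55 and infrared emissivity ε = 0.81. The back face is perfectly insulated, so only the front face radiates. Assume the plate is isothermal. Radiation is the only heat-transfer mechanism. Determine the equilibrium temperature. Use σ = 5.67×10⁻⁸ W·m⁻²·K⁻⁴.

T ≈ 699 K

At equilibrium, absorbed power = emitted power.
Absorbing cross-section = A = 0.01770 m²; emitting surface = A = 0.01770 m² (ratio 1).
αS·A_cross = εσ·A_surf·T⁴  ⇒  T⁴ = αS/(ε·1σ).
T⁴ = 0.550·19900/(0.81·1·5.67×10⁻⁸) = 2.383×10¹¹ K⁴.
T = (2.383×10¹¹)^(1/4).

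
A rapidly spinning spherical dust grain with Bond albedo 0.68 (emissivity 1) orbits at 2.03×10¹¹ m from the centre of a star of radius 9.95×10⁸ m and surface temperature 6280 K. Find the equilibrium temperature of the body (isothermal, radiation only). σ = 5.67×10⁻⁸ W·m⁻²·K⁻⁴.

The star's surface emits σT_*⁴; at distance d the flux is S = σT_*⁴(R_*/d)².
S = 5.67×10⁻⁸·(6280)⁴·(9.95×10⁸/2.03×10¹¹)² = 2119 W/m².
For an isothermal sphere T⁴ = (1−a)S/(4σ) = 2.989×10⁹ K⁴.

T ≈ 234 K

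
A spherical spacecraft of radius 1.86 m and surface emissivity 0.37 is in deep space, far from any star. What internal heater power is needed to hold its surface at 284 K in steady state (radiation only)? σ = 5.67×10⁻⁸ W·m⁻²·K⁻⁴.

P ≈ 5930 W

P = εσ·4πr²·T⁴.
4πr² = 43.47 m²; T⁴ = 6.505×10⁹ K⁴.
P = 0.37·5.67×10⁻⁸·43.47·6.505×10⁹.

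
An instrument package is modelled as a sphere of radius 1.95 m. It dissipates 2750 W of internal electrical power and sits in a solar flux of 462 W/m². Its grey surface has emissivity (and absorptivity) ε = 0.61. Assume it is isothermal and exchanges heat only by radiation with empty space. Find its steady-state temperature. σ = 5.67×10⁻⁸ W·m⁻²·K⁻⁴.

At steady state, absorbed solar power + internal power = radiated power.
Absorbed: α·S·A_cross = 0.61·462·11.95 = 3367 W (cross-section πr²).
Total input = 3367 + 2750 = 6117 W.
Radiated: εσ·A_surf·T⁴ with A_surf = 4πr² = 47.78 m².
T⁴ = 6117/(0.61·5.67×10⁻⁸·47.78) = 3.701×10⁹ K⁴.

T ≈ 247 K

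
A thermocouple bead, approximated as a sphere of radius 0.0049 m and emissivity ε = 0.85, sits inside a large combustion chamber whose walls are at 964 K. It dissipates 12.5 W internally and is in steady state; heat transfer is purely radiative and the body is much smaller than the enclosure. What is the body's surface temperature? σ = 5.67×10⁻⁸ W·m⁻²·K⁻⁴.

For a small grey body in a large enclosure, net radiated power = εσA(T⁴ − T_w⁴).
Steady state: P = εσA(T⁴ − T_w⁴) with A = 4πr² = 3.017×10⁻⁴ m².
T⁴ = P/(εσA) + T_w⁴ = 12.5/(0.85·5.67×10⁻⁸·3.017×10⁻⁴) + (964)⁴
    = 8.596×10¹¹ + 8.636×10¹¹ = 1.723×10¹² K⁴.

T ≈ 1150 K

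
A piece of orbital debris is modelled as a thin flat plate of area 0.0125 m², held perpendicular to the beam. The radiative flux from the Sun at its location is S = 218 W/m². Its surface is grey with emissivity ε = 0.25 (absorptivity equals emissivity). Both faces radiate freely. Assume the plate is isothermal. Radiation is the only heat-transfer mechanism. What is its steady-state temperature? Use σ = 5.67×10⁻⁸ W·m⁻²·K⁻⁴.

At equilibrium, absorbed power = emitted power.
Absorbing cross-section = A = 0.01250 m²; emitting surface = 2A = 0.02500 m² (ratio 2).
εS·A_cross = εσ·A_surf·T⁴  ⇒  T⁴ = S/(2σ)   (ε cancels).
T⁴ = 218/(2·5.67×10⁻⁸) = 1.922×10⁹ K⁴.
T = (1.922×10⁹)^(1/4).

T ≈ 209 K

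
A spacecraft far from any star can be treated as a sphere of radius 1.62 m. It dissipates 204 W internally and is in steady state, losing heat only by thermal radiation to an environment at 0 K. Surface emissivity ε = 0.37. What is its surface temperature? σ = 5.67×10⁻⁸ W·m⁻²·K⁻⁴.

Steady state: internal power = radiated power, P = εσA T⁴.
Radiating area A = 4πr² = 32.98 m².
T⁴ = P/(εσA) = 204/(0.37·5.67×10⁻⁸·32.98) = 2.949×10⁸ K⁴.
T = (2.949×10⁸)^(1/4).

T ≈ 131 K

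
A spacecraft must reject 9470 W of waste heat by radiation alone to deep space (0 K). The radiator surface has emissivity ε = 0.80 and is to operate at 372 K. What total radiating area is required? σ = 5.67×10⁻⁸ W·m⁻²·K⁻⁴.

P = εσA T⁴ ⇒ A = P/(εσT⁴).
T⁴ = 1.915×10¹⁰ K⁴.
A = 9470/(0.80 × 5.67×10⁻⁸ × 1.915×10¹⁰).

A ≈ 10.9 m²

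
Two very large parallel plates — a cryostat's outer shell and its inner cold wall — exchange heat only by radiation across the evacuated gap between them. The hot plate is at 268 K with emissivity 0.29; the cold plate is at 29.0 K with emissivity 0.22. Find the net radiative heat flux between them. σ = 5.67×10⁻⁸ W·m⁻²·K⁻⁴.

q ≈ 41.8 W/m²

For two infinite grey parallel plates, q = σ(T₁⁴ − T₂⁴)/(1/ε₁ + 1/ε₂ − 1).
T₁⁴ − T₂⁴ = 5.159×10⁹ − 7.073×10⁵ = 5.158×10⁹ K⁴.
1/ε₁ + 1/ε₂ − 1 = 3.448 + 4.545 − 1 = 6.994.
q = 5.67×10⁻⁸ × 5.158×10⁹ / 6.994.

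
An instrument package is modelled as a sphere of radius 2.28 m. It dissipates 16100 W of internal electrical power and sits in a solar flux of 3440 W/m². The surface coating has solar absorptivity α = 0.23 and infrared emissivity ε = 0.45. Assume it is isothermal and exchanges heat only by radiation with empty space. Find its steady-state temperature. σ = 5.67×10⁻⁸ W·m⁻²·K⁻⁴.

At steady state, absorbed solar power + internal power = radiated power.
Absorbed: α·S·A_cross = 0.23·3440·16.33 = 12920 W (cross-section πr²).
Total input = 12920 + 16100 = 29020 W.
Radiated: εσ·A_surf·T⁴ with A_surf = 4πr² = 65.33 m².
T⁴ = 29020/(0.45·5.67×10⁻⁸·65.33) = 1.741×10¹⁰ K⁴.

T ≈ 363 K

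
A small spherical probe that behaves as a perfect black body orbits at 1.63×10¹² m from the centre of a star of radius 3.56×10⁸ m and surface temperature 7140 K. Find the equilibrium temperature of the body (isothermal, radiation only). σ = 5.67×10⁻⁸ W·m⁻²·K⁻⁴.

The star's surface emits σT_*⁴; at distance d the flux is S = σT_*⁴(R_*/d)².
S = 5.67×10⁻⁸·(7140)⁴·(3.56×10⁸/1.63×10¹²)² = 7.029 W/m².
For an isothermal sphere T⁴ = (1−a)S/(4σ) = 3.099×10⁷ K⁴.

T ≈ 74.6 K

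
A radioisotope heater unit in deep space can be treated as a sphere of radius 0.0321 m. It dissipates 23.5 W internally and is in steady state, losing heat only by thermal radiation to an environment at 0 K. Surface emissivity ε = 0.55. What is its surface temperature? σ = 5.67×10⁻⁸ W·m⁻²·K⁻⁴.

Steady state: internal power = radiated power, P = εσA T⁴.
Radiating area A = 4πr² = 0.01295 m².
T⁴ = P/(εσA) = 23.5/(0.55·5.67×10⁻⁸·0.01295) = 5.820×10¹⁰ K⁴.
T = (5.820×10¹⁰)^(1/4).

T ≈ 491 K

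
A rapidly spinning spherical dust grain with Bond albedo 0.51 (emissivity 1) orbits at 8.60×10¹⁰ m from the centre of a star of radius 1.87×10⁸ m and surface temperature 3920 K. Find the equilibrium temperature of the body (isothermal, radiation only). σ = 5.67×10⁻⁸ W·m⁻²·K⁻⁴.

T ≈ 108 K

The star's surface emits σT_*⁴; at distance d the flux is S = σT_*⁴(R_*/d)².
S = 5.67×10⁻⁸·(3920)⁴·(1.87×10⁸/8.60×10¹⁰)² = 63.30 W/m².
For an isothermal sphere T⁴ = (1−a)S/(4σ) = 1.368×10⁸ K⁴.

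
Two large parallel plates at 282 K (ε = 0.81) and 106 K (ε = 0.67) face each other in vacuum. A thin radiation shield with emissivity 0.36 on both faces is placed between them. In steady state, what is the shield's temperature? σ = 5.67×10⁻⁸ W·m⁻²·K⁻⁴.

In steady state the net flux on the hot side equals that on the cold side.
σ(T₁⁴−T_s⁴)/D₁ = σ(T_s⁴−T₂⁴)/D₂, with D₁ = 1/ε₁+1/ε_s−1 = 3.012, D₂ = 1/ε_s+1/ε₂−1 = 3.270.
Solve for T_s⁴: T_s⁴ = (D₂·T₁⁴ + D₁·T₂⁴)/(D₁+D₂) = 3.352×10⁹ K⁴.

T_s ≈ 241 K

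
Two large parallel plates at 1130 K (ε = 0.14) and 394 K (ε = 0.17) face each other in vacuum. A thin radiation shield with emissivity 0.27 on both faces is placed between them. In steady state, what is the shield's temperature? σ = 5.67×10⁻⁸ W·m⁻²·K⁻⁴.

In steady state the net flux on the hot side equals that on the cold side.
σ(T₁⁴−T_s⁴)/D₁ = σ(T_s⁴−T₂⁴)/D₂, with D₁ = 1/ε₁+1/ε_s−1 = 9.847, D₂ = 1/ε_s+1/ε₂−1 = 8.586.
Solve for T_s⁴: T_s⁴ = (D₂·T₁⁴ + D₁·T₂⁴)/(D₁+D₂) = 7.724×10¹¹ K⁴.

T_s ≈ 937 K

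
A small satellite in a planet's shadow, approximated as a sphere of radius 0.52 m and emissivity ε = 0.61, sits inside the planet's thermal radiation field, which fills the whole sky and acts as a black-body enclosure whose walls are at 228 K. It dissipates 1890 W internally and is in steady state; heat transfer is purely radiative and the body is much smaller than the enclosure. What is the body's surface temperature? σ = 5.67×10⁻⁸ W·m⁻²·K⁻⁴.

For a small grey body in a large enclosure, net radiated power = εσA(T⁴ − T_w⁴).
Steady state: P = εσA(T⁴ − T_w⁴) with A = 4πr² = 3.398 m².
T⁴ = P/(εσA) + T_w⁴ = 1890/(0.61·5.67×10⁻⁸·3.398) + (228)⁴
    = 1.608×10¹⁰ + 2.702×10⁹ = 1.878×10¹⁰ K⁴.

T ≈ 370 K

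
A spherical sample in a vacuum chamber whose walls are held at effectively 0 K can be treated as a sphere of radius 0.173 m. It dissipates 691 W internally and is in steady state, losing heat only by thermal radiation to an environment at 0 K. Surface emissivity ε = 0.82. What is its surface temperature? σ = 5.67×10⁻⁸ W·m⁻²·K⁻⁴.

Steady state: internal power = radiated power, P = εσA T⁴.
Radiating area A = 4πr² = 0.3761 m².
T⁴ = P/(εσA) = 691/(0.82·5.67×10⁻⁸·0.3761) = 3.952×10¹⁰ K⁴.
T = (3.952×10¹⁰)^(1/4).

T ≈ 446 K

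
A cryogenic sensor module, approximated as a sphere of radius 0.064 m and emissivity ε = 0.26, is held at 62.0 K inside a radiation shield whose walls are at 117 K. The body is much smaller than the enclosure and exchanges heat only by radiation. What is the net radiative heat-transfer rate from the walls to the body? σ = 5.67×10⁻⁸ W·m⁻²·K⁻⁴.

P_net ≈ 0.131 W

For a small grey body in a large enclosure: P_net = εσA(T_body⁴ − T_wall⁴).
A = 4πr² = 0.05147 m²; T_body⁴ − T_wall⁴ = 1.478×10⁷ − 1.874×10⁸ = -1.726×10⁸ K⁴.
|P_net| = 0.26·5.67×10⁻⁸·0.05147·1.726×10⁸.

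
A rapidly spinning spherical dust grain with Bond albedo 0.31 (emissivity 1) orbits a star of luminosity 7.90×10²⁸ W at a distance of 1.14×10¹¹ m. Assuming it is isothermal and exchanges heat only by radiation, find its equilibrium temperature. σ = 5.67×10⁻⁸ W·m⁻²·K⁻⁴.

T ≈ 1100 K

First find the stellar flux at distance d: S = L/(4πd²) = 7.90×10²⁸/(4π·(1.14×10¹¹)²) = 4.837×10⁵ W/m².
For an isothermal sphere, absorbed (1−a)S·πr² = emitted σ·4πr²·T⁴, so T⁴ = (1−a)S/(4σ).
T⁴ = 0.690·4.837×10⁵/(4·5.67×10⁻⁸) = 1.472×10¹² K⁴.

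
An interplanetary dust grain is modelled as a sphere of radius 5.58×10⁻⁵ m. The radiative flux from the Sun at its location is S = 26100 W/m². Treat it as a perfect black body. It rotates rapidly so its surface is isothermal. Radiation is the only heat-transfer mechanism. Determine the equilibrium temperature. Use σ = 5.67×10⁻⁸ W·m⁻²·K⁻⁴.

T ≈ 582 K

At equilibrium, absorbed power = emitted power.
Absorbing cross-section = πr² = 9.782×10⁻⁹ m²; emitting surface = 4πr² = 3.913×10⁻⁸ m² (ratio 4).
S·A_cross = εσ·A_surf·T⁴  ⇒  T⁴ = S/(4σ).
T⁴ = 1.00·26100/(4·5.67×10⁻⁸) = 1.151×10¹¹ K⁴.
T = (1.151×10¹¹)^(1/4).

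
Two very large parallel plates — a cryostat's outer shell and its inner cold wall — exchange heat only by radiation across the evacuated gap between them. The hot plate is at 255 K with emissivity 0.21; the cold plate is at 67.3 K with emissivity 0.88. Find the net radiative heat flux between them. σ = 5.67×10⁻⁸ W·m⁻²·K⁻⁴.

q ≈ 48.7 W/m²

For two infinite grey parallel plates, q = σ(T₁⁴ − T₂⁴)/(1/ε₁ + 1/ε₂ − 1).
T₁⁴ − T₂⁴ = 4.228×10⁹ − 2.051×10⁷ = 4.208×10⁹ K⁴.
1/ε₁ + 1/ε₂ − 1 = 4.762 + 1.136 − 1 = 4.898.
q = 5.67×10⁻⁸ × 4.208×10⁹ / 4.898.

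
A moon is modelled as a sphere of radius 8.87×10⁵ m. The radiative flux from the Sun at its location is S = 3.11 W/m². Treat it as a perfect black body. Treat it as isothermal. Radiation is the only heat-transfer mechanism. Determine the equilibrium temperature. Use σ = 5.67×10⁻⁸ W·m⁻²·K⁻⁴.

At equilibrium, absorbed power = emitted power.
Absorbing cross-section = πr² = 2.472×10¹² m²; emitting surface = 4πr² = 9.887×10¹² m² (ratio 4).
S·A_cross = εσ·A_surf·T⁴  ⇒  T⁴ = S/(4σ).
T⁴ = 1.00·3.11/(4·5.67×10⁻⁸) = 1.371×10⁷ K⁴.
T = (1.371×10⁷)^(1/4).

T ≈ 60.9 K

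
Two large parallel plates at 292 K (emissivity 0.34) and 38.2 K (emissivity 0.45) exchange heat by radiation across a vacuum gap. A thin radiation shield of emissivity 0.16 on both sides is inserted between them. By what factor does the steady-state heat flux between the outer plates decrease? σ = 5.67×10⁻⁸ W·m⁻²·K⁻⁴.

Without shield: q₀ = σΔ(T⁴)/(1/ε₁+1/ε₂−1) with denominator 4.163.
With shield the two gaps are in series; the resistances add: (1/ε₁+1/ε_s−1)+(1/ε_s+1/ε₂−1) = 8.191+7.472 = 15.66.
Heat-flux ratio q₀/q = 15.66/4.163.

factor ≈ 3.76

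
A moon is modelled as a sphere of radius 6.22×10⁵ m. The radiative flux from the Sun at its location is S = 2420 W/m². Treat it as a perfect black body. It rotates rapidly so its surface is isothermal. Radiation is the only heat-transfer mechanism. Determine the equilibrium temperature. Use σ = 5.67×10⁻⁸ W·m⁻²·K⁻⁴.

At equilibrium, absorbed power = emitted power.
Absorbing cross-section = πr² = 1.215×10¹² m²; emitting surface = 4πr² = 4.862×10¹² m² (ratio 4).
S·A_cross = εσ·A_surf·T⁴  ⇒  T⁴ = S/(4σ).
T⁴ = 1.00·2420/(4·5.67×10⁻⁸) = 1.067×10¹⁰ K⁴.
T = (1.067×10¹⁰)^(1/4).

T ≈ 321 K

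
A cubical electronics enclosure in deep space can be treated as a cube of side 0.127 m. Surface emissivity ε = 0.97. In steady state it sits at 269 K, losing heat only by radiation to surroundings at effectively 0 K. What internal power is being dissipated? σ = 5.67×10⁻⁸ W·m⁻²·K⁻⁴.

P ≈ 27.9 W

Steady state: P = εσA T⁴.
A = 6L² = 0.09677 m²; T⁴ = (269)⁴ = 5.236×10⁹ K⁴.
P = 0.97 × 5.67×10⁻⁸ × 0.09677 × 5.236×10⁹.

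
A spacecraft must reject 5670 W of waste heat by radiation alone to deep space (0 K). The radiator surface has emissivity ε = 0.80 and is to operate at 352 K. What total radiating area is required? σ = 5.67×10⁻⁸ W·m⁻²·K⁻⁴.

A ≈ 8.14 m²

P = εσA T⁴ ⇒ A = P/(εσT⁴).
T⁴ = 1.535×10¹⁰ K⁴.
A = 5670/(0.80 × 5.67×10⁻⁸ × 1.535×10¹⁰).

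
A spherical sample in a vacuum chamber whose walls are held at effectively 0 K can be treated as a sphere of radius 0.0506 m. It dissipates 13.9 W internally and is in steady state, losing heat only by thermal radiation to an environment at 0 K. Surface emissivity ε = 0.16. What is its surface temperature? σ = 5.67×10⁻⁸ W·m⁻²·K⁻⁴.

T ≈ 467 K

Steady state: internal power = radiated power, P = εσA T⁴.
Radiating area A = 4πr² = 0.03217 m².
T⁴ = P/(εσA) = 13.9/(0.16·5.67×10⁻⁸·0.03217) = 4.762×10¹⁰ K⁴.
T = (4.762×10¹⁰)^(1/4).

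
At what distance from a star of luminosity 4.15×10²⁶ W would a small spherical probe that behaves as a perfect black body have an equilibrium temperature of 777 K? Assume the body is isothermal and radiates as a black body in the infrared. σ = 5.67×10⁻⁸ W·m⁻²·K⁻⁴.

d ≈ 2.00×10¹⁰ m

For an isothermal black-emitting sphere, (1−a)S·πr² = σ·4πr²·T⁴ ⇒ S = 4σT⁴/(1−a).
S = 4·5.67×10⁻⁸·(777)⁴/1.00 = 82670 W/m².
Flux falls as S = L/(4πd²), so d = √(L/(4πS)) = √(4.15×10²⁶/(4π·82670)).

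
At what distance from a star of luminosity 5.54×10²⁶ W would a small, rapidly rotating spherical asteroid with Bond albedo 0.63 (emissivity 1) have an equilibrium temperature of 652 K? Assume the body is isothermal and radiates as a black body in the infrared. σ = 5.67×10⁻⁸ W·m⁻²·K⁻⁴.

d ≈ 1.99×10¹⁰ m

For an isothermal black-emitting sphere, (1−a)S·πr² = σ·4πr²·T⁴ ⇒ S = 4σT⁴/(1−a).
S = 4·5.67×10⁻⁸·(652)⁴/0.370 = 1.108×10⁵ W/m².
Flux falls as S = L/(4πd²), so d = √(L/(4πS)) = √(5.54×10²⁶/(4π·1.108×10⁵)).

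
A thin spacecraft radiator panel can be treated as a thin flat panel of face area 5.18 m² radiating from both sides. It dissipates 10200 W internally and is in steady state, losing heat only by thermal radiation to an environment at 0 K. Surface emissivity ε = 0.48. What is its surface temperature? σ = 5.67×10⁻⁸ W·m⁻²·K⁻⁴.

T ≈ 436 K

Steady state: internal power = radiated power, P = εσA T⁴.
Radiating area A = 2·5.18 = 10.36 m².
T⁴ = P/(εσA) = 10200/(0.48·5.67×10⁻⁸·10.36) = 3.618×10¹⁰ K⁴.
T = (3.618×10¹⁰)^(1/4).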